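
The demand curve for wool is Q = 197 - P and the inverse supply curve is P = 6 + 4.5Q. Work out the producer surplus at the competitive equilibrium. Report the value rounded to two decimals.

Rewriting demand in inverse form: P = 197 - Q.
Setting demand equal to supply, 191 = 5.5Q, so Q* = 34.7273 and P* = 162.2727.
PS is the area between P* and the supply curve from 0 to Q*: (1/2)(34.7273)(156.2727) = 2713.4628.

2713.46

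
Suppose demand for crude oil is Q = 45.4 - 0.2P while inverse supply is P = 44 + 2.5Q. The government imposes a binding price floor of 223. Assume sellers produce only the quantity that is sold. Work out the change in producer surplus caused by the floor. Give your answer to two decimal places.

-601.80

Rewriting demand in inverse form: P = 227 - 5Q.
Free-market equilibrium: 227 - 5Q = 44 + 2.5Q gives Q* = 24.4, P* = 105.
At the floor price 223, quantity demanded is (227 - 223)/5 = 0.8; demand is the short side, so Q = 0.8 trades at P = 223.
PS goes from (1/2)(24.4)(61) = 744.2 to 142.4 (computed as (223 - 44)(0.8) - (1/2)(2.5)(0.8)^2), a change of -601.8.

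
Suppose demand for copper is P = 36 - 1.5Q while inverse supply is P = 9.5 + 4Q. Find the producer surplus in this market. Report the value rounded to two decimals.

46.43

Setting demand equal to supply, 26.5 = 5.5Q, so Q* = 4.8182 and P* = 28.7727.
Producer surplus is the triangle above supply below P*: (1/2)(4.8182)(28.7727 - 9.5) = (1/2)(4.8182)(19.2727) = 46.4298.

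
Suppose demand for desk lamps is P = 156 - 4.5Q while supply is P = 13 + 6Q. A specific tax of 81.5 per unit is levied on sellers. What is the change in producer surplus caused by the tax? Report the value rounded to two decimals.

Pre-tax equilibrium: 156 - 4.5Q = 13 + 6Q gives Q* = 13.619, P* = 94.7143.
A tax on sellers shifts supply up by 81.5: 156 - 4.5Q = 13 + 6Q + 81.5, so Q_t = 5.8571. Buyers pay P_b = 129.6429; sellers receive P_s = P_b - 81.5 = 48.1429.
PS falls from (1/2)(13.619)(81.7143) = 556.4354 to (1/2)(5.8571)(35.1429) = 102.9184, a change of -453.517.

-453.52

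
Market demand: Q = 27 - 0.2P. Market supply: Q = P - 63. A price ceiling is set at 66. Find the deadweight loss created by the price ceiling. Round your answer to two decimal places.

Rewriting demand in inverse form: P = 135 - 5Q.
Rewriting supply in inverse form: P = 63 + Q.
Free-market equilibrium: 135 - 5Q = 63 + Q gives Q* = 12, P* = 75.
At P = 66, sellers supply (66 - 63)/1 = 3 while buyers want more, so the quantity traded is 3 at price 66.
At Q = 3 the demand price is 120 and the supply price is 66. Deadweight loss is the triangle between the curves from 3 to 12: (1/2)(120 - 66)(12 - 3) = 243.

243.00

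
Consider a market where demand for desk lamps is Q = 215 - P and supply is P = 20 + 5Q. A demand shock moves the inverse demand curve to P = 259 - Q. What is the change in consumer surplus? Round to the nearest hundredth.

Rewriting demand in inverse form: P = 215 - Q.
Initial equilibrium: Q_0 = 32.5, P_0 = 182.5; CS_0 = (1/2)(32.5)(32.5) = 528.125, PS_0 = (1/2)(32.5)(162.5) = 2640.625.
New equilibrium: 259 - Q = 20 + 5Q gives Q_1 = 39.8333, P_1 = 219.1667; CS_1 = 793.3472, PS_1 = 3966.7361.
Change in consumer surplus = 793.3472 - 528.125 = 265.2222.

265.22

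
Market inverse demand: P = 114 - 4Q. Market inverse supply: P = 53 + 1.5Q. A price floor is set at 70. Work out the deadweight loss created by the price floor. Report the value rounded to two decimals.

Free-market equilibrium: 114 - 4Q = 53 + 1.5Q gives Q* = 11.0909, P* = 69.6364.
At P = 70, buyers demand (114 - 70)/4 = 11 while sellers would supply more, so the quantity traded is 11 at price 70.
At Q = 11 the demand price is 70 and the supply price is 69.5. Deadweight loss is the triangle between the curves from 11 to 11.0909: (1/2)(70 - 69.5)(11.0909 - 11) = 0.0227.

0.02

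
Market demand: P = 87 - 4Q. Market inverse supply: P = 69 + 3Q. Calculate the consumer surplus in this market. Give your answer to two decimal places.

13.22

Setting demand equal to supply, 18 = 7Q, so Q* = 2.5714 and P* = 76.7143.
The demand choke price is 87, so CS = (1/2)(Q*)(87 - P*) = (1/2)(2.5714)(10.2857) = 13.2245.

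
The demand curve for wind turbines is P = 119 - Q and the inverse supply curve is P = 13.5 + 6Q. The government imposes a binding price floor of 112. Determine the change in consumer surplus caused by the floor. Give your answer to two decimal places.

-89.07

Without the control, 119 - Q = 13.5 + 6Q so Q* = 15.0714 and P* = 103.9286.
At the floor price 112, quantity demanded is (119 - 112)/1 = 7; demand is the short side, so Q = 7 trades at P = 112.
CS goes from (1/2)(15.0714)(15.0714) = 113.574 to 24.5 (computed as (119 - 112)(7) - (1/2)(1)(7)^2), a change of -89.074.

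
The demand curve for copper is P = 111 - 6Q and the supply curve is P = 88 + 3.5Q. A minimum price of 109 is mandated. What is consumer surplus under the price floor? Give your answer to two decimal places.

0.33

Without the control, 111 - 6Q = 88 + 3.5Q so Q* = 2.4211 and P* = 96.4737.
At P = 109, buyers demand (111 - 109)/6 = 0.3333 while sellers would supply more, so the quantity traded is 0.3333 at price 109.
CS is the triangle under demand above 109: (1/2)(0.3333)(111 - 109) = 0.3333.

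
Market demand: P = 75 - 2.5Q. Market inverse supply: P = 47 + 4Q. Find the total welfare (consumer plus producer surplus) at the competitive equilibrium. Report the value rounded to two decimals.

60.31

Set 75 - 2.5Q = 47 + 4Q, which gives 28 = 6.5Q, so Q* = 4.3077 and P* = 75 - 2.5(4.3077) = 64.2308.
Total surplus is the full triangle between the curves from 0 to Q*: (1/2)(4.3077)(75 - 47) = 60.3077.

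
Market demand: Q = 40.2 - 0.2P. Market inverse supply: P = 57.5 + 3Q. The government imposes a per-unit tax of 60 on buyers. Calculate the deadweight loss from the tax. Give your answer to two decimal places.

225.00

Rewriting demand in inverse form: P = 201 - 5Q.
Without the tax, 201 - 5Q = 57.5 + 3Q so Q* = 17.9375 and P* = 111.3125.
With the tax, buyers' net willingness to pay falls by 60: (201 - 60) - 5Q = 57.5 + 3Q, so Q_t = 10.4375. Buyers pay P_b = 148.8125; sellers receive P_s = P_b - 60 = 88.8125.
Deadweight loss is the triangle between the curves from Q_t to Q*: (1/2)(17.9375 - 10.4375)(60) = 225.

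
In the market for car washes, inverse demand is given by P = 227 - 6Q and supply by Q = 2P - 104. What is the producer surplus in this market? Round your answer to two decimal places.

181.21

Rewriting supply in inverse form: P = 52 + 0.5Q.
Set 227 - 6Q = 52 + 0.5Q, which gives 175 = 6.5Q, so Q* = 26.9231 and P* = 227 - 6(26.9231) = 65.4615.
Producer surplus is the triangle above supply below P*: (1/2)(26.9231)(65.4615 - 52) = (1/2)(26.9231)(13.4615) = 181.213.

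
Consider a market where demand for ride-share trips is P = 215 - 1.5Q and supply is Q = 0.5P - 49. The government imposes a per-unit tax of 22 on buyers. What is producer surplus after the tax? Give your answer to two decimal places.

736.73

Rewriting supply in inverse form: P = 98 + 2Q.
Pre-tax equilibrium: 215 - 1.5Q = 98 + 2Q gives Q* = 33.4286, P* = 164.8571.
With the tax, buyers' net willingness to pay falls by 22: (215 - 22) - 1.5Q = 98 + 2Q, so Q_t = 27.1429. Buyers pay P_b = 174.2857; sellers receive P_s = P_b - 22 = 152.2857.
PS = (1/2)(Q_t)(P_s - 98) = (1/2)(27.1429)(54.2857) = 736.7347.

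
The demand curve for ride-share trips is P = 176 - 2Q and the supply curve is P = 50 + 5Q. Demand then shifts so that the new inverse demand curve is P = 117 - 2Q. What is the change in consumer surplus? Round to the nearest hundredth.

-232.39

Initial equilibrium: Q_0 = 18, P_0 = 140; CS_0 = (1/2)(18)(36) = 324, PS_0 = (1/2)(18)(90) = 810.
New equilibrium: 117 - 2Q = 50 + 5Q gives Q_1 = 9.5714, P_1 = 97.8571; CS_1 = 91.6122, PS_1 = 229.0306.
Change in consumer surplus = 91.6122 - 324 = -232.3878.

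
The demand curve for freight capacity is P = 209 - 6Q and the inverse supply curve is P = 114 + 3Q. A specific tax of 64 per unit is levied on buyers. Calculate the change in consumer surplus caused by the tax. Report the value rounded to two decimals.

-298.67

Without the tax, 209 - 6Q = 114 + 3Q so Q* = 10.5556 and P* = 145.6667.
A tax on buyers shifts demand down by 64: (209 - 64) - 6Q = 114 + 3Q, so Q_t = 3.4444. Buyers pay P_b = 188.3333; sellers receive P_s = P_b - 64 = 124.3333.
CS falls from (1/2)(10.5556)(63.3333) = 334.2593 to (1/2)(3.4444)(20.6667) = 35.5926, a change of -298.6667.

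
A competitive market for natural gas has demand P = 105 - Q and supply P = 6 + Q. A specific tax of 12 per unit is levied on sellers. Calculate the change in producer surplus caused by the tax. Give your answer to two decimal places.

-279.00

Pre-tax equilibrium: 105 - Q = 6 + Q gives Q* = 49.5, P* = 55.5.
A tax on sellers shifts supply up by 12: 105 - Q = 6 + Q + 12, so Q_t = 43.5. Buyers pay P_b = 61.5; sellers receive P_s = P_b - 12 = 49.5.
Producers lose the trapezoid between P_s and P* out to Q_t plus the triangle from Q_t to Q*: change in PS = 946.125 - 1225.125 = -279.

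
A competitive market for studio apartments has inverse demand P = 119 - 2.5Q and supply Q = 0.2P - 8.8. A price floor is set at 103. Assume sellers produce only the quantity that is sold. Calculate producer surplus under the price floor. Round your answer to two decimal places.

275.20

Rewriting supply in inverse form: P = 44 + 5Q.
Free-market equilibrium: 119 - 2.5Q = 44 + 5Q gives Q* = 10, P* = 94.
At P = 103, buyers demand (119 - 103)/2.5 = 6.4 while sellers would supply more, so the quantity traded is 6.4 at price 103.
The supply price at Q = 6.4 is 76. PS is the trapezoid between 103 and supply over [0, 6.4]: (1/2)[(103 - 44) + (103 - 76)](6.4) = 275.2.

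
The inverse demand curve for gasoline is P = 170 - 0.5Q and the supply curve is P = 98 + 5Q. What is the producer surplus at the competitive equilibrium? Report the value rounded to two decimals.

428.43

Set 170 - 0.5Q = 98 + 5Q, which gives 72 = 5.5Q, so Q* = 13.0909 and P* = 170 - 0.5(13.0909) = 163.4545.
Producer surplus is the triangle above supply below P*: (1/2)(13.0909)(163.4545 - 98) = (1/2)(13.0909)(65.4545) = 428.4298.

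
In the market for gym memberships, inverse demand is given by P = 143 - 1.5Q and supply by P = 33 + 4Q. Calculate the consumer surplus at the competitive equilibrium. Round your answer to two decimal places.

Setting demand equal to supply, 110 = 5.5Q, so Q* = 20 and P* = 113.
Consumer surplus is the triangle under demand above P*: (1/2)(20)(143 - 113) = (1/2)(20)(30) = 300.

300.00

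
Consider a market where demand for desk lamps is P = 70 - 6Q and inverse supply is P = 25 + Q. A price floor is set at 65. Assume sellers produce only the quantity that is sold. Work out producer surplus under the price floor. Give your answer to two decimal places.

Free-market equilibrium: 70 - 6Q = 25 + Q gives Q* = 6.4286, P* = 31.4286.
At the floor price 65, quantity demanded is (70 - 65)/6 = 0.8333; demand is the short side, so Q = 0.8333 trades at P = 65.
The supply price at Q = 0.8333 is 25.8333. PS is the trapezoid between 65 and supply over [0, 0.8333]: (1/2)[(65 - 25) + (65 - 25.8333)](0.8333) = 32.9861.

32.99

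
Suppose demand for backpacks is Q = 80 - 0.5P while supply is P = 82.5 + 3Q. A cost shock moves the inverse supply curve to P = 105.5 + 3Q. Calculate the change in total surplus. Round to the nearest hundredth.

Rewriting demand in inverse form: P = 160 - 2Q.
Initial equilibrium: Q_0 = 15.5, P_0 = 129; CS_0 = (1/2)(15.5)(31) = 240.25, PS_0 = (1/2)(15.5)(46.5) = 360.375.
New equilibrium: 160 - 2Q = 105.5 + 3Q gives Q_1 = 10.9, P_1 = 138.2; CS_1 = 118.81, PS_1 = 178.215.
Change in total surplus = (118.81 + 178.215) - (240.25 + 360.375) = -303.6.

-303.60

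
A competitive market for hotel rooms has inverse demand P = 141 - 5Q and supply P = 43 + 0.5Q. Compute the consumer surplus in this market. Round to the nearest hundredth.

Set 141 - 5Q = 43 + 0.5Q, which gives 98 = 5.5Q, so Q* = 17.8182 and P* = 141 - 5(17.8182) = 51.9091.
CS is the area between the demand curve and P* from 0 to Q*: (1/2)(17.8182)(89.0909) = 793.719.

793.72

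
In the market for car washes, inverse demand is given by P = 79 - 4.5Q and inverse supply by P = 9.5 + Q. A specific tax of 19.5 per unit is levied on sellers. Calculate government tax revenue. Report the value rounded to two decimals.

177.27

Pre-tax equilibrium: 79 - 4.5Q = 9.5 + Q gives Q* = 12.6364, P* = 22.1364.
With the tax, sellers need 19.5 more per unit: 79 - 4.5Q = 9.5 + Q + 19.5, so Q_t = 9.0909. Buyers pay P_b = 38.0909; sellers receive P_s = P_b - 19.5 = 18.5909.
Revenue is the tax times quantity traded: 19.5 x 9.0909 = 177.2727.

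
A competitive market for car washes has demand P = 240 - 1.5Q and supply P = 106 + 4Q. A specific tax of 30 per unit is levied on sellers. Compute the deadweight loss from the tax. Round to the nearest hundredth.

81.82

Pre-tax equilibrium: 240 - 1.5Q = 106 + 4Q gives Q* = 24.3636, P* = 203.4545.
With the tax, sellers need 30 more per unit: 240 - 1.5Q = 106 + 4Q + 30, so Q_t = 18.9091. Buyers pay P_b = 211.6364; sellers receive P_s = P_b - 30 = 181.6364.
The welfare triangle lost has base Q* - Q_t = 5.4545 and height t = 30, so DWL = (1/2)(5.4545)(30) = 81.8182.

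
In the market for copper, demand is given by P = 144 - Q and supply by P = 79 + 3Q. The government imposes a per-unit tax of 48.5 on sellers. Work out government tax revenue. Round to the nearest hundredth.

Without the tax, 144 - Q = 79 + 3Q so Q* = 16.25 and P* = 127.75.
With the tax, sellers need 48.5 more per unit: 144 - Q = 79 + 3Q + 48.5, so Q_t = 4.125. Buyers pay P_b = 139.875; sellers receive P_s = P_b - 48.5 = 91.375.
Tax revenue = t x Q_t = 48.5 x 4.125 = 200.0625.

200.06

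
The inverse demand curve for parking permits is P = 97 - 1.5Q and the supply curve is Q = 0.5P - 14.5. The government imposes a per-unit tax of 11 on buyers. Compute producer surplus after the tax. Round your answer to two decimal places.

Rewriting supply in inverse form: P = 29 + 2Q.
Without the tax, 97 - 1.5Q = 29 + 2Q so Q* = 19.4286 and P* = 67.8571.
A tax on buyers shifts demand down by 11: (97 - 11) - 1.5Q = 29 + 2Q, so Q_t = 16.2857. Buyers pay P_b = 72.5714; sellers receive P_s = P_b - 11 = 61.5714.
PS = (1/2)(Q_t)(P_s - 29) = (1/2)(16.2857)(32.5714) = 265.2245.

265.22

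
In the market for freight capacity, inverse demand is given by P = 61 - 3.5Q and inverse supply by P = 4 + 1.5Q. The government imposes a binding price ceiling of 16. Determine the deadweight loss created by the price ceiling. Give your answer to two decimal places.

Without the control, 61 - 3.5Q = 4 + 1.5Q so Q* = 11.4 and P* = 21.1.
At P = 16, sellers supply (16 - 4)/1.5 = 8 while buyers want more, so the quantity traded is 8 at price 16.
The lost-trades triangle has base Q* - 8 = 3.4 and height equal to the gap between the curves at Q = 8, which is 33 - 16 = 17. DWL = (1/2)(3.4)(17) = 28.9.

28.90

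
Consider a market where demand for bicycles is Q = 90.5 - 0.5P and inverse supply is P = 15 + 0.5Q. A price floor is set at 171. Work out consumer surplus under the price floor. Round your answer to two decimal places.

25.00

Rewriting demand in inverse form: P = 181 - 2Q.
Without the control, 181 - 2Q = 15 + 0.5Q so Q* = 66.4 and P* = 48.2.
At the floor price 171, quantity demanded is (181 - 171)/2 = 5; demand is the short side, so Q = 5 trades at P = 171.
CS is the triangle under demand above 171: (1/2)(5)(181 - 171) = 25.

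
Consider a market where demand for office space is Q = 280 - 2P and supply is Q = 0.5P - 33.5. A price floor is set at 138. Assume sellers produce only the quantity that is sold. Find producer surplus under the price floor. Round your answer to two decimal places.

268.00

Rewriting demand in inverse form: P = 140 - 0.5Q.
Rewriting supply in inverse form: P = 67 + 2Q.
Free-market equilibrium: 140 - 0.5Q = 67 + 2Q gives Q* = 29.2, P* = 125.4.
At the floor price 138, quantity demanded is (140 - 138)/0.5 = 4; demand is the short side, so Q = 4 trades at P = 138.
The supply price at Q = 4 is 75. PS is the trapezoid between 138 and supply over [0, 4]: (1/2)[(138 - 67) + (138 - 75)](4) = 268.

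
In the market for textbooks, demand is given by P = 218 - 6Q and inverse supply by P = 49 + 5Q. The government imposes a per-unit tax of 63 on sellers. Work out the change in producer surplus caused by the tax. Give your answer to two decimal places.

Without the tax, 218 - 6Q = 49 + 5Q so Q* = 15.3636 and P* = 125.8182.
A tax on sellers shifts supply up by 63: 218 - 6Q = 49 + 5Q + 63, so Q_t = 9.6364. Buyers pay P_b = 160.1818; sellers receive P_s = P_b - 63 = 97.1818.
Producers lose the trapezoid between P_s and P* out to Q_t plus the triangle from Q_t to Q*: change in PS = 232.1488 - 590.1033 = -357.9545.

-357.95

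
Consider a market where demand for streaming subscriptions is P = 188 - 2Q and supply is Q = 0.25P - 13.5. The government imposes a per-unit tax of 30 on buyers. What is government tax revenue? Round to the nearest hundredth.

520.00

Rewriting supply in inverse form: P = 54 + 4Q.
Pre-tax equilibrium: 188 - 2Q = 54 + 4Q gives Q* = 22.3333, P* = 143.3333.
With the tax, buyers' net willingness to pay falls by 30: (188 - 30) - 2Q = 54 + 4Q, so Q_t = 17.3333. Buyers pay P_b = 153.3333; sellers receive P_s = P_b - 30 = 123.3333.
Tax revenue = t x Q_t = 30 x 17.3333 = 520.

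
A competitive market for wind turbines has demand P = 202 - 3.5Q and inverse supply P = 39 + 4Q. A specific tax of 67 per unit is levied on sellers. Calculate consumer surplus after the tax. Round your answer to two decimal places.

286.72

Without the tax, 202 - 3.5Q = 39 + 4Q so Q* = 21.7333 and P* = 125.9333.
A tax on sellers shifts supply up by 67: 202 - 3.5Q = 39 + 4Q + 67, so Q_t = 12.8. Buyers pay P_b = 157.2; sellers receive P_s = P_b - 67 = 90.2.
Consumer surplus is the triangle under demand above P_b: (1/2)(12.8)(202 - 157.2) = 286.72.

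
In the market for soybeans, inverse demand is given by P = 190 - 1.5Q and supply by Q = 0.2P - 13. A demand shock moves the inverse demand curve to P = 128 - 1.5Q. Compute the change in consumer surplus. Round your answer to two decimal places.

Rewriting supply in inverse form: P = 65 + 5Q.
Initial equilibrium: Q_0 = 19.2308, P_0 = 161.1538; CS_0 = (1/2)(19.2308)(28.8462) = 277.3669, PS_0 = (1/2)(19.2308)(96.1538) = 924.5562.
New equilibrium: 128 - 1.5Q = 65 + 5Q gives Q_1 = 9.6923, P_1 = 113.4615; CS_1 = 70.4556, PS_1 = 234.8521.
Change in consumer surplus = 70.4556 - 277.3669 = -206.9112.

-206.91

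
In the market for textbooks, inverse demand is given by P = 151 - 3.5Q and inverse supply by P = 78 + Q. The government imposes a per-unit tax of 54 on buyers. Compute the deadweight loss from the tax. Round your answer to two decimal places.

Pre-tax equilibrium: 151 - 3.5Q = 78 + Q gives Q* = 16.2222, P* = 94.2222.
A tax on buyers shifts demand down by 54: (151 - 54) - 3.5Q = 78 + Q, so Q_t = 4.2222. Buyers pay P_b = 136.2222; sellers receive P_s = P_b - 54 = 82.2222.
Deadweight loss is the triangle between the curves from Q_t to Q*: (1/2)(16.2222 - 4.2222)(54) = 324.

324.00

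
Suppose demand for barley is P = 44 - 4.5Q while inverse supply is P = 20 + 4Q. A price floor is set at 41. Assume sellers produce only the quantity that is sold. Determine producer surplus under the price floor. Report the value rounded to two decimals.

13.11

Free-market equilibrium: 44 - 4.5Q = 20 + 4Q gives Q* = 2.8235, P* = 31.2941.
At the floor price 41, quantity demanded is (44 - 41)/4.5 = 0.6667; demand is the short side, so Q = 0.6667 trades at P = 41.
The supply price at Q = 0.6667 is 22.6667. PS is the trapezoid between 41 and supply over [0, 0.6667]: (1/2)[(41 - 20) + (41 - 22.6667)](0.6667) = 13.1111.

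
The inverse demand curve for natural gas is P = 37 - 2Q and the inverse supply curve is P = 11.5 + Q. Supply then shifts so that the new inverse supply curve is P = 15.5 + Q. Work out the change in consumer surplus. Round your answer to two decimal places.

Initial equilibrium: Q_0 = 8.5, P_0 = 20; CS_0 = (1/2)(8.5)(17) = 72.25, PS_0 = (1/2)(8.5)(8.5) = 36.125.
New equilibrium: 37 - 2Q = 15.5 + Q gives Q_1 = 7.1667, P_1 = 22.6667; CS_1 = 51.3611, PS_1 = 25.6806.
Change in consumer surplus = 51.3611 - 72.25 = -20.8889.

-20.89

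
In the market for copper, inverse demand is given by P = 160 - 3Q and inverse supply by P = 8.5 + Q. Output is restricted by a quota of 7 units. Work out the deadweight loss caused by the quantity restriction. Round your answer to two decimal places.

1906.53

Unrestricted equilibrium: Q* = (160 - 8.5)/(3 + 1) = 37.875.
At Q = 7 the demand price is 160 - 3(7) = 139 and the supply price is 8.5 + (7) = 15.5.
DWL = (1/2)(gap between curves at 7) x (Q* - 7) = (1/2)(123.5)(30.875) = 1906.5312.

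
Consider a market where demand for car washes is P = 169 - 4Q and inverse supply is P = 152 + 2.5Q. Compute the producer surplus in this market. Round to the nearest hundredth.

8.55

Set 169 - 4Q = 152 + 2.5Q, which gives 17 = 6.5Q, so Q* = 2.6154 and P* = 169 - 4(2.6154) = 158.5385.
PS is the area between P* and the supply curve from 0 to Q*: (1/2)(2.6154)(6.5385) = 8.5503.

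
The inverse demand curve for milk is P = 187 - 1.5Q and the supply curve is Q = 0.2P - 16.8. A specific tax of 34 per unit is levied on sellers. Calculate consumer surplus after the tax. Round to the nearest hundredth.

Rewriting supply in inverse form: P = 84 + 5Q.
Pre-tax equilibrium: 187 - 1.5Q = 84 + 5Q gives Q* = 15.8462, P* = 163.2308.
A tax on sellers shifts supply up by 34: 187 - 1.5Q = 84 + 5Q + 34, so Q_t = 10.6154. Buyers pay P_b = 171.0769; sellers receive P_s = P_b - 34 = 137.0769.
Consumer surplus is the triangle under demand above P_b: (1/2)(10.6154)(187 - 171.0769) = 84.5148.

84.51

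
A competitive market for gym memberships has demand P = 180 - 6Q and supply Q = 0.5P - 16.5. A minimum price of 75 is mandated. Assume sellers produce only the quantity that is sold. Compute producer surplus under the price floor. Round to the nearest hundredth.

428.75

Rewriting supply in inverse form: P = 33 + 2Q.
Free-market equilibrium: 180 - 6Q = 33 + 2Q gives Q* = 18.375, P* = 69.75.
At the floor price 75, quantity demanded is (180 - 75)/6 = 17.5; demand is the short side, so Q = 17.5 trades at P = 75.
The supply price at Q = 17.5 is 68. PS is the trapezoid between 75 and supply over [0, 17.5]: (1/2)[(75 - 33) + (75 - 68)](17.5) = 428.75.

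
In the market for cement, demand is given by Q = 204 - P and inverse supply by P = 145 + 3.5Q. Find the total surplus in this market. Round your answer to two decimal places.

386.78

Rewriting demand in inverse form: P = 204 - Q.
Equilibrium: 204 - Q = 145 + 3.5Q, so Q* = 13.1111 and P* = 190.8889.
Total surplus is the full triangle between the curves from 0 to Q*: (1/2)(13.1111)(204 - 145) = 386.7778.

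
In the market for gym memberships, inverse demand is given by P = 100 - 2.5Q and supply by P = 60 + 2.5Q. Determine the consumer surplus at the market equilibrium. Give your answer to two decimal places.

80.00

Equilibrium: 100 - 2.5Q = 60 + 2.5Q, so Q* = 8 and P* = 80.
CS is the area between the demand curve and P* from 0 to Q*: (1/2)(8)(20) = 80.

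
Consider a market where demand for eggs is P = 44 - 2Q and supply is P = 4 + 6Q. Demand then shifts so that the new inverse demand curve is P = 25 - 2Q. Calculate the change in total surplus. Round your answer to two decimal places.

Initial equilibrium: Q_0 = 5, P_0 = 34; CS_0 = (1/2)(5)(10) = 25, PS_0 = (1/2)(5)(30) = 75.
New equilibrium: 25 - 2Q = 4 + 6Q gives Q_1 = 2.625, P_1 = 19.75; CS_1 = 6.8906, PS_1 = 20.6719.
Change in total surplus = (6.8906 + 20.6719) - (25 + 75) = -72.4375.

-72.44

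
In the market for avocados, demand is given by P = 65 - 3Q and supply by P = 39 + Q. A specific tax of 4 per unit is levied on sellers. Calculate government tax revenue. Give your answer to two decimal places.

22.00

Pre-tax equilibrium: 65 - 3Q = 39 + Q gives Q* = 6.5, P* = 45.5.
With the tax, sellers need 4 more per unit: 65 - 3Q = 39 + Q + 4, so Q_t = 5.5. Buyers pay P_b = 48.5; sellers receive P_s = P_b - 4 = 44.5.
Tax revenue = t x Q_t = 4 x 5.5 = 22.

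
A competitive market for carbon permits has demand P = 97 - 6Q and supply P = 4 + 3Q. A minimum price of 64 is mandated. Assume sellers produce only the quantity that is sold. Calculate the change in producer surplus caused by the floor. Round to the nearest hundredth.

124.46

Without the control, 97 - 6Q = 4 + 3Q so Q* = 10.3333 and P* = 35.
At P = 64, buyers demand (97 - 64)/6 = 5.5 while sellers would supply more, so the quantity traded is 5.5 at price 64.
PS goes from (1/2)(10.3333)(31) = 160.1667 to 284.625 (computed as (64 - 4)(5.5) - (1/2)(3)(5.5)^2), a change of 124.4583.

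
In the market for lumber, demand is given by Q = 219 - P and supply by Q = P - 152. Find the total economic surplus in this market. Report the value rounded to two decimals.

Rewriting demand in inverse form: P = 219 - Q.
Rewriting supply in inverse form: P = 152 + Q.
Equilibrium: 219 - Q = 152 + Q, so Q* = 33.5 and P* = 185.5.
CS = (1/2)(33.5)(33.5) = 561.125 and PS = (1/2)(33.5)(33.5) = 561.125, so total surplus = 1122.25.

1122.25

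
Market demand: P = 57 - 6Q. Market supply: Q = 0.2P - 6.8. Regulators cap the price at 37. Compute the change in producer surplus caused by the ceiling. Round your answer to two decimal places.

-10.03

Rewriting supply in inverse form: P = 34 + 5Q.
Without the control, 57 - 6Q = 34 + 5Q so Q* = 2.0909 and P* = 44.4545.
At the ceiling price 37, quantity supplied is (37 - 34)/5 = 0.6; supply is the short side, so Q = 0.6 trades at P = 37.
PS goes from (1/2)(2.0909)(10.4545) = 10.9298 to 0.9 (computed as (37 - 34)(0.6) - (1/2)(5)(0.6)^2), a change of -10.0298.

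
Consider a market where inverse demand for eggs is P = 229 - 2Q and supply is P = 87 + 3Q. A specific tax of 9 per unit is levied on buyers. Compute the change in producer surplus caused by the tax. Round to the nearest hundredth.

Pre-tax equilibrium: 229 - 2Q = 87 + 3Q gives Q* = 28.4, P* = 172.2.
With the tax, buyers' net willingness to pay falls by 9: (229 - 9) - 2Q = 87 + 3Q, so Q_t = 26.6. Buyers pay P_b = 175.8; sellers receive P_s = P_b - 9 = 166.8.
Producers lose the trapezoid between P_s and P* out to Q_t plus the triangle from Q_t to Q*: change in PS = 1061.34 - 1209.84 = -148.5.

-148.50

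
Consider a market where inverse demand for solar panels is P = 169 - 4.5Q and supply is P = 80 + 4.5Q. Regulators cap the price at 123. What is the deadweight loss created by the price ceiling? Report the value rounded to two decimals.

0.50

Without the control, 169 - 4.5Q = 80 + 4.5Q so Q* = 9.8889 and P* = 124.5.
At P = 123, sellers supply (123 - 80)/4.5 = 9.5556 while buyers want more, so the quantity traded is 9.5556 at price 123.
The lost-trades triangle has base Q* - 9.5556 = 0.3333 and height equal to the gap between the curves at Q = 9.5556, which is 126 - 123 = 3. DWL = (1/2)(0.3333)(3) = 0.5.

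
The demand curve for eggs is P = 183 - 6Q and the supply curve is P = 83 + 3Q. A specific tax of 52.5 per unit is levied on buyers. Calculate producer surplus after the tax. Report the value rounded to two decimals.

41.78

Without the tax, 183 - 6Q = 83 + 3Q so Q* = 11.1111 and P* = 116.3333.
With the tax, buyers' net willingness to pay falls by 52.5: (183 - 52.5) - 6Q = 83 + 3Q, so Q_t = 5.2778. Buyers pay P_b = 151.3333; sellers receive P_s = P_b - 52.5 = 98.8333.
Producer surplus is the triangle above supply below P_s: (1/2)(5.2778)(98.8333 - 83) = 41.7824.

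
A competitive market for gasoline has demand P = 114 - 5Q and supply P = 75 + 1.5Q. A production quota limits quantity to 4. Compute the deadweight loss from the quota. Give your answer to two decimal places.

13.00

Without the quota, 114 - 5Q = 75 + 1.5Q gives Q* = 6.
At Q = 4 the demand price is 114 - 5(4) = 94 and the supply price is 75 + 1.5(4) = 81.
DWL = (1/2)(gap between curves at 4) x (Q* - 4) = (1/2)(13)(2) = 13.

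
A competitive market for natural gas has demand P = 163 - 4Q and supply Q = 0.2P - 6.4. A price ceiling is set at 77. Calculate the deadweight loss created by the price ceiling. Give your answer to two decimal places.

138.89

Rewriting supply in inverse form: P = 32 + 5Q.
Without the control, 163 - 4Q = 32 + 5Q so Q* = 14.5556 and P* = 104.7778.
At P = 77, sellers supply (77 - 32)/5 = 9 while buyers want more, so the quantity traded is 9 at price 77.
The lost-trades triangle has base Q* - 9 = 5.5556 and height equal to the gap between the curves at Q = 9, which is 127 - 77 = 50. DWL = (1/2)(5.5556)(50) = 138.8889.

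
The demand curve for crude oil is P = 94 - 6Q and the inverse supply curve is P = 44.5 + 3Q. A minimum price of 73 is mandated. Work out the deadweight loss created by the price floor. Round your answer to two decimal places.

18.00

Without the control, 94 - 6Q = 44.5 + 3Q so Q* = 5.5 and P* = 61.
At P = 73, buyers demand (94 - 73)/6 = 3.5 while sellers would supply more, so the quantity traded is 3.5 at price 73.
The lost-trades triangle has base Q* - 3.5 = 2 and height equal to the gap between the curves at Q = 3.5, which is 73 - 55 = 18. DWL = (1/2)(2)(18) = 18.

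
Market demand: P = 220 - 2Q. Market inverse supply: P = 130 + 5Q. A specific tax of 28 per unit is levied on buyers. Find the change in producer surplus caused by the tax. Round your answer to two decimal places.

-217.14

Pre-tax equilibrium: 220 - 2Q = 130 + 5Q gives Q* = 12.8571, P* = 194.2857.
With the tax, buyers' net willingness to pay falls by 28: (220 - 28) - 2Q = 130 + 5Q, so Q_t = 8.8571. Buyers pay P_b = 202.2857; sellers receive P_s = P_b - 28 = 174.2857.
Producers lose the trapezoid between P_s and P* out to Q_t plus the triangle from Q_t to Q*: change in PS = 196.1224 - 413.2653 = -217.1429.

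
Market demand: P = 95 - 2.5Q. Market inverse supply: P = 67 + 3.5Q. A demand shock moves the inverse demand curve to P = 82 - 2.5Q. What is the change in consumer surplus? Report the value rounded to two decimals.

Initial equilibrium: Q_0 = 4.6667, P_0 = 83.3333; CS_0 = (1/2)(4.6667)(11.6667) = 27.2222, PS_0 = (1/2)(4.6667)(16.3333) = 38.1111.
New equilibrium: 82 - 2.5Q = 67 + 3.5Q gives Q_1 = 2.5, P_1 = 75.75; CS_1 = 7.8125, PS_1 = 10.9375.
Change in consumer surplus = 7.8125 - 27.2222 = -19.4097.

-19.41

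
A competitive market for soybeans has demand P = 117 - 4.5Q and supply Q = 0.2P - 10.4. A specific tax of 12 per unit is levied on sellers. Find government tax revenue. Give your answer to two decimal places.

Rewriting supply in inverse form: P = 52 + 5Q.
Without the tax, 117 - 4.5Q = 52 + 5Q so Q* = 6.8421 and P* = 86.2105.
A tax on sellers shifts supply up by 12: 117 - 4.5Q = 52 + 5Q + 12, so Q_t = 5.5789. Buyers pay P_b = 91.8947; sellers receive P_s = P_b - 12 = 79.8947.
Tax revenue = t x Q_t = 12 x 5.5789 = 66.9474.

66.95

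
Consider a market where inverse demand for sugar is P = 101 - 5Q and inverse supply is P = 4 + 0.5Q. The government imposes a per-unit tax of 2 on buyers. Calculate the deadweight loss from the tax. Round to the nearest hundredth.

Pre-tax equilibrium: 101 - 5Q = 4 + 0.5Q gives Q* = 17.6364, P* = 12.8182.
A tax on buyers shifts demand down by 2: (101 - 2) - 5Q = 4 + 0.5Q, so Q_t = 17.2727. Buyers pay P_b = 14.6364; sellers receive P_s = P_b - 2 = 12.6364.
Deadweight loss is the triangle between the curves from Q_t to Q*: (1/2)(17.6364 - 17.2727)(2) = 0.3636.

0.36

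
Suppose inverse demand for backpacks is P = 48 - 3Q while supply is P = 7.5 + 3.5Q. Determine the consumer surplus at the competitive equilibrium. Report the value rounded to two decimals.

58.23

Equilibrium: 48 - 3Q = 7.5 + 3.5Q, so Q* = 6.2308 and P* = 29.3077.
CS is the area between the demand curve and P* from 0 to Q*: (1/2)(6.2308)(18.6923) = 58.2337.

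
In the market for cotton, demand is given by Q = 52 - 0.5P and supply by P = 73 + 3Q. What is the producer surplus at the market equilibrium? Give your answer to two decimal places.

57.66

Rewriting demand in inverse form: P = 104 - 2Q.
Equilibrium: 104 - 2Q = 73 + 3Q, so Q* = 6.2 and P* = 91.6.
Producer surplus is the triangle above supply below P*: (1/2)(6.2)(91.6 - 73) = (1/2)(6.2)(18.6) = 57.66.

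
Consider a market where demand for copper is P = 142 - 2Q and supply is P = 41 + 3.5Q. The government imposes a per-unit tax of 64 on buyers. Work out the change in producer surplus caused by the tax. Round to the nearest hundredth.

Pre-tax equilibrium: 142 - 2Q = 41 + 3.5Q gives Q* = 18.3636, P* = 105.2727.
A tax on buyers shifts demand down by 64: (142 - 64) - 2Q = 41 + 3.5Q, so Q_t = 6.7273. Buyers pay P_b = 128.5455; sellers receive P_s = P_b - 64 = 64.5455.
PS falls from (1/2)(18.3636)(64.2727) = 590.1405 to (1/2)(6.7273)(23.5455) = 79.1983, a change of -510.9421.

-510.94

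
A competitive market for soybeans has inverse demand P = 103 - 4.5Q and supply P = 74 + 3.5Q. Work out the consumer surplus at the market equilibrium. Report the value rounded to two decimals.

29.57

Setting demand equal to supply, 29 = 8Q, so Q* = 3.625 and P* = 86.6875.
CS is the area between the demand curve and P* from 0 to Q*: (1/2)(3.625)(16.3125) = 29.5664.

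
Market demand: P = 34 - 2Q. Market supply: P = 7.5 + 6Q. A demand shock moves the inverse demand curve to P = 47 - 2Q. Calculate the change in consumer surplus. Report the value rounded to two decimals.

Initial equilibrium: Q_0 = 3.3125, P_0 = 27.375; CS_0 = (1/2)(3.3125)(6.625) = 10.9727, PS_0 = (1/2)(3.3125)(19.875) = 32.918.
New equilibrium: 47 - 2Q = 7.5 + 6Q gives Q_1 = 4.9375, P_1 = 37.125; CS_1 = 24.3789, PS_1 = 73.1367.
Change in consumer surplus = 24.3789 - 10.9727 = 13.4062.

13.41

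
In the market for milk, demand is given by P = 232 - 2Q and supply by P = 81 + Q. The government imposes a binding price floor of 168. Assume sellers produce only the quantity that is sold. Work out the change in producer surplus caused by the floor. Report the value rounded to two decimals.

1005.28

Without the control, 232 - 2Q = 81 + Q so Q* = 50.3333 and P* = 131.3333.
At P = 168, buyers demand (232 - 168)/2 = 32 while sellers would supply more, so the quantity traded is 32 at price 168.
PS goes from (1/2)(50.3333)(50.3333) = 1266.7222 to 2272 (computed as (168 - 81)(32) - (1/2)(1)(32)^2), a change of 1005.2778.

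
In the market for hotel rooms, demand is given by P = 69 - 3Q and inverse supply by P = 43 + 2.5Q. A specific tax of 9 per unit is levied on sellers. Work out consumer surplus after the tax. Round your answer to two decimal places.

Pre-tax equilibrium: 69 - 3Q = 43 + 2.5Q gives Q* = 4.7273, P* = 54.8182.
A tax on sellers shifts supply up by 9: 69 - 3Q = 43 + 2.5Q + 9, so Q_t = 3.0909. Buyers pay P_b = 59.7273; sellers receive P_s = P_b - 9 = 50.7273.
Consumer surplus is the triangle under demand above P_b: (1/2)(3.0909)(69 - 59.7273) = 14.3306.

14.33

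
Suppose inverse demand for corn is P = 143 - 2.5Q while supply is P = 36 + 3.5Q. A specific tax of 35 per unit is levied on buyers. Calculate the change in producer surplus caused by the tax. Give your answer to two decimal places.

Pre-tax equilibrium: 143 - 2.5Q = 36 + 3.5Q gives Q* = 17.8333, P* = 98.4167.
With the tax, buyers' net willingness to pay falls by 35: (143 - 35) - 2.5Q = 36 + 3.5Q, so Q_t = 12. Buyers pay P_b = 113; sellers receive P_s = P_b - 35 = 78.
Producers lose the trapezoid between P_s and P* out to Q_t plus the triangle from Q_t to Q*: change in PS = 252 - 556.5486 = -304.5486.

-304.55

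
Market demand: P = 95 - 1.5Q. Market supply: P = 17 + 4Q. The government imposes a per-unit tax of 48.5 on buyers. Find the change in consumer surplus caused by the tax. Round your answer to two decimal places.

-129.27

Without the tax, 95 - 1.5Q = 17 + 4Q so Q* = 14.1818 and P* = 73.7273.
A tax on buyers shifts demand down by 48.5: (95 - 48.5) - 1.5Q = 17 + 4Q, so Q_t = 5.3636. Buyers pay P_b = 86.9545; sellers receive P_s = P_b - 48.5 = 38.4545.
Consumers lose the trapezoid between P* and P_b out to Q_t plus the triangle from Q_t to Q*: change in CS = 21.5764 - 150.843 = -129.2665.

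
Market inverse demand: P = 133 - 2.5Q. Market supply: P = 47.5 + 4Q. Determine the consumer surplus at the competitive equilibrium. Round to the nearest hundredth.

216.28

Setting demand equal to supply, 85.5 = 6.5Q, so Q* = 13.1538 and P* = 100.1154.
Consumer surplus is the triangle under demand above P*: (1/2)(13.1538)(133 - 100.1154) = (1/2)(13.1538)(32.8846) = 216.2796.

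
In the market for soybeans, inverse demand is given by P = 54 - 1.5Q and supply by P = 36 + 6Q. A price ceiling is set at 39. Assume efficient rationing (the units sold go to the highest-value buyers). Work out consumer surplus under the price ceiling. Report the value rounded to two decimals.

Free-market equilibrium: 54 - 1.5Q = 36 + 6Q gives Q* = 2.4, P* = 50.4.
At the ceiling price 39, quantity supplied is (39 - 36)/6 = 0.5; supply is the short side, so Q = 0.5 trades at P = 39.
The demand price at Q = 0.5 is 53.25. CS is the trapezoid between demand and 39 over [0, 0.5]: (1/2)[(54 - 39) + (53.25 - 39)](0.5) = 7.3125.

7.31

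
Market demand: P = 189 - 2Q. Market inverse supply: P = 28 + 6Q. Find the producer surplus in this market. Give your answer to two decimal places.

Equilibrium: 189 - 2Q = 28 + 6Q, so Q* = 20.125 and P* = 148.75.
The supply curve's price intercept is 28, so PS = (1/2)(Q*)(P* - 28) = (1/2)(20.125)(120.75) = 1215.0469.

1215.05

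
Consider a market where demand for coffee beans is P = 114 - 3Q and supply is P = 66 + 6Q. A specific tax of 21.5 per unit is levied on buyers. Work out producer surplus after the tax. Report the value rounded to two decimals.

26.01

Pre-tax equilibrium: 114 - 3Q = 66 + 6Q gives Q* = 5.3333, P* = 98.
With the tax, buyers' net willingness to pay falls by 21.5: (114 - 21.5) - 3Q = 66 + 6Q, so Q_t = 2.9444. Buyers pay P_b = 105.1667; sellers receive P_s = P_b - 21.5 = 83.6667.
Producer surplus is the triangle above supply below P_s: (1/2)(2.9444)(83.6667 - 66) = 26.0093.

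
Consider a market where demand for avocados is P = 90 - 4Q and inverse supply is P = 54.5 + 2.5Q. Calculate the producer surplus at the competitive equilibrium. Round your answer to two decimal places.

Set 90 - 4Q = 54.5 + 2.5Q, which gives 35.5 = 6.5Q, so Q* = 5.4615 and P* = 90 - 4(5.4615) = 68.1538.
The supply curve's price intercept is 54.5, so PS = (1/2)(Q*)(P* - 54.5) = (1/2)(5.4615)(13.6538) = 37.2855.

37.29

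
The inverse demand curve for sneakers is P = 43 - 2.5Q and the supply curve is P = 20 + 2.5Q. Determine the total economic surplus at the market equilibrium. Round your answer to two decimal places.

52.90

Set 43 - 2.5Q = 20 + 2.5Q, which gives 23 = 5Q, so Q* = 4.6 and P* = 43 - 2.5(4.6) = 31.5.
Total surplus is the full triangle between the curves from 0 to Q*: (1/2)(4.6)(43 - 20) = 52.9.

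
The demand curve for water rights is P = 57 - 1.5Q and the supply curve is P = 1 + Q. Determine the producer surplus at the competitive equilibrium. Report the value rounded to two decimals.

Set 57 - 1.5Q = 1 + Q, which gives 56 = 2.5Q, so Q* = 22.4 and P* = 57 - 1.5(22.4) = 23.4.
PS is the area between P* and the supply curve from 0 to Q*: (1/2)(22.4)(22.4) = 250.88.

250.88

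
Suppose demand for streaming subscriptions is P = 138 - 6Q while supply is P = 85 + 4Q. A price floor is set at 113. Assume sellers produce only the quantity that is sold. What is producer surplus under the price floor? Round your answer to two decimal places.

Free-market equilibrium: 138 - 6Q = 85 + 4Q gives Q* = 5.3, P* = 106.2.
At the floor price 113, quantity demanded is (138 - 113)/6 = 4.1667; demand is the short side, so Q = 4.1667 trades at P = 113.
The supply price at Q = 4.1667 is 101.6667. PS is the trapezoid between 113 and supply over [0, 4.1667]: (1/2)[(113 - 85) + (113 - 101.6667)](4.1667) = 81.9444.

81.94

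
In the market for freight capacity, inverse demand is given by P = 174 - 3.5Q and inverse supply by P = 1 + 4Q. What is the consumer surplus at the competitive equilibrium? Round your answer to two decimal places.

Equilibrium: 174 - 3.5Q = 1 + 4Q, so Q* = 23.0667 and P* = 93.2667.
The demand choke price is 174, so CS = (1/2)(Q*)(174 - P*) = (1/2)(23.0667)(80.7333) = 931.1244.

931.12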